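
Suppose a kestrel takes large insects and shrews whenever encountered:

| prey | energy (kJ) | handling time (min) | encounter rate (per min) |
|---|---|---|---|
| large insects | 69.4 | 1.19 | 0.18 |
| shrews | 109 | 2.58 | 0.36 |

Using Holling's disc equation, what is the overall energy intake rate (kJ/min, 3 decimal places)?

24.140 kJ/min

R = (0.18×69.4 + 0.36×109) / (1 + 0.18×1.19 + 0.36×2.58) = 51.73/2.143 = 24.14 kJ/min.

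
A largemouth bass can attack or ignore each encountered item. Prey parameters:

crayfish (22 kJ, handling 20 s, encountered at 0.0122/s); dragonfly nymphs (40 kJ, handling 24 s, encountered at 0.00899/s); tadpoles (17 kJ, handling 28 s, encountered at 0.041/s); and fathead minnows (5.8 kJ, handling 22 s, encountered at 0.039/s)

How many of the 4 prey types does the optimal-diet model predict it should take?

Rank by E/h (kJ/s): dragonfly nymphs 1.67, crayfish 1.1, tadpoles 0.607, fathead minnows 0.264. Include each in turn until the next type's E/h falls below the running intake rate.
Rate on top 1: 0.2958. crayfish: 1.1 > 0.2958 → include.
Rate on top 2: 0.4302. tadpoles: 0.607 > 0.4302 → include.
Rate on top 3: 0.5081. fathead minnows: 0.264 < 0.5081 → exclude; stop.
Optimal diet: dragonfly nymphs, crayfish, tadpoles — 3 of 4 types.

3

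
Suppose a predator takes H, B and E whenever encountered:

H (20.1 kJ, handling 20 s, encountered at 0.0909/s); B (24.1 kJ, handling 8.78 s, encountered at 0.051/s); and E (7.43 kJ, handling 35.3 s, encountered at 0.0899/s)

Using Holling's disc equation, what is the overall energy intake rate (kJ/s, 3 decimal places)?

0.578 kJ/s

R = (0.0909×20.1 + 0.051×24.1 + 0.0899×7.43) / (1 + 0.0909×20 + 0.051×8.78 + 0.0899×35.3) = 3.724/6.439 = 0.5784 kJ/s.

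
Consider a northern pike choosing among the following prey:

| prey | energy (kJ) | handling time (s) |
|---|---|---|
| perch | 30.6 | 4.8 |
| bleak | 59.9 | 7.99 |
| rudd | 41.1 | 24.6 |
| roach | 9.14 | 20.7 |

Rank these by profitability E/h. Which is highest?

bleak

Profitability E/h (kJ/s): perch = 30.6/4.8 = 6.38, bleak = 59.9/7.99 = 7.5, rudd = 41.1/24.6 = 1.67, roach = 9.14/20.7 = 0.442.
Ranked: bleak > perch > rudd > roach.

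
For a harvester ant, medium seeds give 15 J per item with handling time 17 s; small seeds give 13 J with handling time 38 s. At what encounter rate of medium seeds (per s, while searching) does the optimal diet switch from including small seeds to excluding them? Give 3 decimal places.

The zero-one rule: include small seeds iff E₂/h₂ > λE₁/(1+λh₁). Equality gives the switch point.
λE₁h₂ = E₂ + λE₂h₁ ⇒ λ = E₂/(E₁h₂ − E₂h₁) = 13/(570 − 221) = 0.03725 per s.

0.037 per s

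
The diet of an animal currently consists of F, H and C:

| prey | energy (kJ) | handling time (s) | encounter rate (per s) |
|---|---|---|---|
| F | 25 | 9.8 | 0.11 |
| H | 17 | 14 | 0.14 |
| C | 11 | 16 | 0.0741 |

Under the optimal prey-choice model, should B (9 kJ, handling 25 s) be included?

On F, H and C alone, R = ΣλE/(1+Σλh) = 5.945/5.224 = 1.138 kJ/s.
B: E/h = 9/25 = 0.36 kJ/s.
0.36 < 1.138, so adding B would lower the average — exclude it.

No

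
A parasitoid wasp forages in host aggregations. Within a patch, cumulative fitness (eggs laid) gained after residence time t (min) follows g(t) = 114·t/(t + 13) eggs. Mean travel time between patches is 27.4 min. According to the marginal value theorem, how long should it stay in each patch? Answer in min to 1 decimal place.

Maximise g(t)/(T+t): set derivative to zero → g'(t)(T+t) = g(t).
g'(t) = 114·13/(t + 13)². Setting 114·13/(t+13)² = 114t/[(t+13)(27.4+t)] gives 13(27.4+t) = t(t+13), so t² = 13×27.4 = 356.2.
t* = √356.2 = 18.87 min.

18.9 min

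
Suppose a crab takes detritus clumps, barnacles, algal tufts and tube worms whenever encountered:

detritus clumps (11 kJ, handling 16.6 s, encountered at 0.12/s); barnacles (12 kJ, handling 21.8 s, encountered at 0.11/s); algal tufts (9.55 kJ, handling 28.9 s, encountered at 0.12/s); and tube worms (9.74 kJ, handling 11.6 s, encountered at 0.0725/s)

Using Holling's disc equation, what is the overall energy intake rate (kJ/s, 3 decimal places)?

0.463 kJ/s

R = (0.12×11 + 0.11×12 + 0.12×9.55 + 0.0725×9.74) / (1 + 0.12×16.6 + 0.11×21.8 + 0.12×28.9 + 0.0725×11.6) = 4.492/9.699 = 0.4632 kJ/s.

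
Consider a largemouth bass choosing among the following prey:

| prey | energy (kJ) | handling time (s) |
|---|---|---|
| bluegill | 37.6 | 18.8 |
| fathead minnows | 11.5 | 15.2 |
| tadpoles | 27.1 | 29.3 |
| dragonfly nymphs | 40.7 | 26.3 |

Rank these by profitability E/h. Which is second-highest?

Profitability E/h (kJ/s): bluegill = 37.6/18.8 = 2, fathead minnows = 11.5/15.2 = 0.757, tadpoles = 27.1/29.3 = 0.925, dragonfly nymphs = 40.7/26.3 = 1.55.
Ranked: bluegill > dragonfly nymphs > tadpoles > fathead minnows.

dragonfly nymphs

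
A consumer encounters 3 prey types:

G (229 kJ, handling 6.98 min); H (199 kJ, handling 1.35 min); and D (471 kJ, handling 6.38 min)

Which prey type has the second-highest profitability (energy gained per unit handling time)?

In descending order of E/h:
H: 199/1.35 = 147 kJ/min
D: 471/6.38 = 73.8 kJ/min
G: 229/6.98 = 32.8 kJ/min

D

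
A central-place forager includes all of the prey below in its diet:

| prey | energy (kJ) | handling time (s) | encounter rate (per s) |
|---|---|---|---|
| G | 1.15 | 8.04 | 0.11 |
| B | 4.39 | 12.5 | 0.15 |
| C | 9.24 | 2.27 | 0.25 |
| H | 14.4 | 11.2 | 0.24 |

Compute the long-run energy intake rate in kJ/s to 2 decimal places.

0.93 kJ/s

R = Σλ_iE_i / (1 + Σλ_ih_i)
Numerator: 0.11×1.15 + 0.15×4.39 + 0.25×9.24 + 0.24×14.4 = 6.551
Denominator: 1 + 0.11×8.04 + 0.15×12.5 + 0.25×2.27 + 0.24×11.2 = 7.015
R = 6.551/7.015 = 0.9339 kJ/s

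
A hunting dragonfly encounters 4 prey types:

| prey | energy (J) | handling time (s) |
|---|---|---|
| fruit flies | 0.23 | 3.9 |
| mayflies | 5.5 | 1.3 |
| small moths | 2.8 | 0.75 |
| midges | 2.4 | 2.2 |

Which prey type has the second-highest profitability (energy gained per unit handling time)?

Profitability E/h (J/s): fruit flies = 0.23/3.9 = 0.059, mayflies = 5.5/1.3 = 4.23, small moths = 2.8/0.75 = 3.73, midges = 2.4/2.2 = 1.09.
Ranked: mayflies > small moths > midges > fruit flies.

small moths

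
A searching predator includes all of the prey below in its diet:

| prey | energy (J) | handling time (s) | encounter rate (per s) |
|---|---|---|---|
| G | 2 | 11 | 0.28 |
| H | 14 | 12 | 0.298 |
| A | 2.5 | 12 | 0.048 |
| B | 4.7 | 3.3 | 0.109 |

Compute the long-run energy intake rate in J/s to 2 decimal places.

R = (0.28×2 + 0.298×14 + 0.048×2.5 + 0.109×4.7) / (1 + 0.28×11 + 0.298×12 + 0.048×12 + 0.109×3.3) = 5.364/8.592 = 0.6244 J/s.

0.62 J/s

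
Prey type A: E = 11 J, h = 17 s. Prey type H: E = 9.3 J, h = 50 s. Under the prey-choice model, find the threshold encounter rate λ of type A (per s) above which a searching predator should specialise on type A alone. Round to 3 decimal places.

Drop type H once their profitability E₂/h₂ falls below the rate achievable on type A alone: E₂/h₂ = λE₁/(1 + λh₁).
Solve for λ: λE₁h₂ = E₂(1 + λh₁) → λ(E₁h₂ − E₂h₁) = E₂ → λ = E₂/(E₁h₂ − E₂h₁).
λ = 9.3/(11×50 − 9.3×17) = 9.3/391.9 = 0.02373 per s.

0.024 per s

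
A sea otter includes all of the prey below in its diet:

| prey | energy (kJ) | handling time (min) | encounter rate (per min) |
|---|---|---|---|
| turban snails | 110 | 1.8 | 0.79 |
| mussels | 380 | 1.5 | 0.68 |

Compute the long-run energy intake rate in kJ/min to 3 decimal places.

100.320 kJ/min

Energy encountered per unit search time: 0.79×110 + 0.68×380 = 345.3 kJ/min.
Handling time per unit search time: 0.79×1.8 + 0.68×1.5 = 2.442.
Rate = 345.3/(1 + 2.442) = 100.3 kJ/min.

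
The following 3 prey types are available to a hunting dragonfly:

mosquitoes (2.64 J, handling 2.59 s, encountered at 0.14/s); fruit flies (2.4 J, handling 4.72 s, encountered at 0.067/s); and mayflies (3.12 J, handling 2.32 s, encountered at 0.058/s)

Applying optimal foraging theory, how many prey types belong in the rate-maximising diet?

3

Rank by E/h (J/s): mayflies 1.34, mosquitoes 1.02, fruit flies 0.508. Include each in turn until the next type's E/h falls below the running intake rate.
Rate on top 1: 0.1595. mosquitoes: 1.02 > 0.1595 → include.
Rate on top 2: 0.3677. fruit flies: 0.508 > 0.3677 → include.
Optimal diet: mayflies, mosquitoes, fruit flies — 3 of 3 types.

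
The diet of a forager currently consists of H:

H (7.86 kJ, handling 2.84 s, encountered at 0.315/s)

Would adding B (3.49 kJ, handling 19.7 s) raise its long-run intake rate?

No

Intake rate on the current diet: R = (0.315×7.86) / (1 + 0.315×2.84) = 2.476/1.895 = 1.307 kJ/s.
Profitability of B: 3.49/19.7 = 0.1772 kJ/s.
Since 0.1772 < R, time spent handling B is better spent searching.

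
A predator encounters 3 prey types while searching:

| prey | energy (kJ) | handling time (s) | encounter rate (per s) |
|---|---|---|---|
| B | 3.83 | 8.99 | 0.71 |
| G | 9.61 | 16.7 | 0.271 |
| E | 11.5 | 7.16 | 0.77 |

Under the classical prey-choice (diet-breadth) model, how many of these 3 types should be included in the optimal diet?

Rank by E/h (kJ/s): E 1.61, G 0.575, B 0.426. Include each in turn until the next type's E/h falls below the running intake rate.
Rate on top 1: 1.36. G: 0.575 < 1.36 → exclude; stop.
Optimal diet: E — 1 of 3 types.

1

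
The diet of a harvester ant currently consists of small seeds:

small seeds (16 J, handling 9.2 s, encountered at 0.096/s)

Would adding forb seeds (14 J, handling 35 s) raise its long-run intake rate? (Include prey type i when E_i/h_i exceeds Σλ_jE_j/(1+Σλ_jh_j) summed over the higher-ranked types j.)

Current rate: (0.096×16)/(1 + 0.096×9.2) = 0.8156 J/s.
forb seeds: E/h = 14/35 = 0.4 J/s.
0.4 < 0.8156, so adding forb seeds would lower the average — exclude it.

No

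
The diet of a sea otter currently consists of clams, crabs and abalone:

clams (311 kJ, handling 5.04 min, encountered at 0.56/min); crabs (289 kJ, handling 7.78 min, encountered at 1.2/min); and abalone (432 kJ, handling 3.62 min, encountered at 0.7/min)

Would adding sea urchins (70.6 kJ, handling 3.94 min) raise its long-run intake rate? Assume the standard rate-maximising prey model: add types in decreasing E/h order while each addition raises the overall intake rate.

No

On clams, crabs and abalone alone, R = ΣλE/(1+Σλh) = 823.4/15.69 = 52.47 kJ/min.
Profitability of sea urchins: 70.6/3.94 = 17.92 kJ/min.
Since 17.92 < R, time spent handling sea urchins is better spent searching.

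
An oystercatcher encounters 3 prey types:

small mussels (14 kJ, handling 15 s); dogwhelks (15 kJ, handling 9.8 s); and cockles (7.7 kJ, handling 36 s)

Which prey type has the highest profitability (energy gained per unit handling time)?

In descending order of E/h:
dogwhelks: 15/9.8 = 1.53 kJ/s
small mussels: 14/15 = 0.933 kJ/s
cockles: 7.7/36 = 0.214 kJ/s

dogwhelks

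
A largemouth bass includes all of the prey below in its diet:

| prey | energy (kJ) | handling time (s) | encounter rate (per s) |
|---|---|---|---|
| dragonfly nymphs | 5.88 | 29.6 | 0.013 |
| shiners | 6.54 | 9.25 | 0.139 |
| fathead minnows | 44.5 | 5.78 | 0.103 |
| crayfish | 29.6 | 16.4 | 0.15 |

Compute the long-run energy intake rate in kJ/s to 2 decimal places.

1.75 kJ/s

R = (0.013×5.88 + 0.139×6.54 + 0.103×44.5 + 0.15×29.6) / (1 + 0.013×29.6 + 0.139×9.25 + 0.103×5.78 + 0.15×16.4) = 10.01/5.726 = 1.748 kJ/s.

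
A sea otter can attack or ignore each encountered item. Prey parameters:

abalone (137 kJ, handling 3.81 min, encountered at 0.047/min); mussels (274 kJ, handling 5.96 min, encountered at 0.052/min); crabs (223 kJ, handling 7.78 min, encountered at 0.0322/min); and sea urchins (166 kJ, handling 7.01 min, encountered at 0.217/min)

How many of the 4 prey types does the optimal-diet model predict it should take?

E/h in descending order: mussels 46, abalone 36, crabs 28.7, sea urchins 23.7 kJ/min. The optimal diet is the largest prefix of this list for which every included type satisfies E_i/h_i > R on the types above it.
Rate on top 1: 10.88. abalone: 36 > 10.88 → include.
Rate on top 2: 13.89. crabs: 28.7 > 13.89 → include.
Rate on top 3: 16.02. sea urchins: 23.7 > 16.02 → include.
Optimal diet: mussels, abalone, crabs, sea urchins — 4 of 4 types.

4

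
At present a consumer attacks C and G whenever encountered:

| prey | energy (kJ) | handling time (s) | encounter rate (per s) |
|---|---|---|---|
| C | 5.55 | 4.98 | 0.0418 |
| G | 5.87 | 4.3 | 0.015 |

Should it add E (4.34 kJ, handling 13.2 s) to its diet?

Current rate: (0.0418×5.55 + 0.015×5.87)/(1 + 0.0418×4.98 + 0.015×4.3) = 0.2515 kJ/s.
Profitability of E: 4.34/13.2 = 0.3288 kJ/s.
0.3288 > 0.2515, so adding E raises the average — include it.

Yes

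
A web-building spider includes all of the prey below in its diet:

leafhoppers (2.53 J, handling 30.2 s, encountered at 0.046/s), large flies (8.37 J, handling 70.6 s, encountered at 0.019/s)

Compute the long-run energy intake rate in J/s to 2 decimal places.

R = (0.046×2.53 + 0.019×8.37) / (1 + 0.046×30.2 + 0.019×70.6) = 0.2754/3.731 = 0.07382 J/s.

0.07 J/s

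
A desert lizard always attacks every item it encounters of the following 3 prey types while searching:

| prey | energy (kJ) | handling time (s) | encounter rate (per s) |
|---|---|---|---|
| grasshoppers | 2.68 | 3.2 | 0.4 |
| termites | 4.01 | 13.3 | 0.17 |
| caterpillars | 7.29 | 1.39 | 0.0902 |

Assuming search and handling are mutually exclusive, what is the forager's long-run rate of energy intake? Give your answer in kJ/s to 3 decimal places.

R = Σλ_iE_i / (1 + Σλ_ih_i)
Numerator: 0.4×2.68 + 0.17×4.01 + 0.0902×7.29 = 2.411
Denominator: 1 + 0.4×3.2 + 0.17×13.3 + 0.0902×1.39 = 4.666
R = 2.411/4.666 = 0.5167 kJ/s

0.517 kJ/s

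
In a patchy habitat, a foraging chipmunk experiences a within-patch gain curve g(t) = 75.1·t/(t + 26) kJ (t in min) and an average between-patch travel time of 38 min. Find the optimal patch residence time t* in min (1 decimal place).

31.4 min

By the marginal value theorem, leave when the instantaneous gain rate g'(t) equals the habitat-wide average g(t)/(T + t).
g'(t) = 75.1·26/(t + 26)². Setting 75.1·26/(t+26)² = 75.1t/[(t+26)(38+t)] gives 26(38+t) = t(t+26), so t² = 26×38 = 988.
t* = √988 = 31.43 min.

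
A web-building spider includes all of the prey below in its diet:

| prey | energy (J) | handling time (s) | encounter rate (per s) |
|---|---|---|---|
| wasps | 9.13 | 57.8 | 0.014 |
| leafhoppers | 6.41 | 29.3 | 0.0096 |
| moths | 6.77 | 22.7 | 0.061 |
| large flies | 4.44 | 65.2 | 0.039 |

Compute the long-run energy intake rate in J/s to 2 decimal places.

0.13 J/s

Energy encountered per unit search time: 0.014×9.13 + 0.0096×6.41 + 0.061×6.77 + 0.039×4.44 = 0.7755 J/s.
Handling time per unit search time: 0.014×57.8 + 0.0096×29.3 + 0.061×22.7 + 0.039×65.2 = 5.018.
Rate = 0.7755/(1 + 5.018) = 0.1289 J/s.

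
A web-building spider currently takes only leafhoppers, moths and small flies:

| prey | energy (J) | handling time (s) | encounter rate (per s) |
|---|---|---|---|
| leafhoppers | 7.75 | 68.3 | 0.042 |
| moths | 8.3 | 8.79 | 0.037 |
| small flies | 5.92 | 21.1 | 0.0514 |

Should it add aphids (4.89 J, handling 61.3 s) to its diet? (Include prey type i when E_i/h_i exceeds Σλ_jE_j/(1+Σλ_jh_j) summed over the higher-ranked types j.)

No

On leafhoppers, moths and small flies alone, R = ΣλE/(1+Σλh) = 0.9369/5.278 = 0.1775 J/s.
Profitability of aphids: 4.89/61.3 = 0.07977 J/s.
0.07977 < 0.1775, so adding aphids would lower the average — exclude it.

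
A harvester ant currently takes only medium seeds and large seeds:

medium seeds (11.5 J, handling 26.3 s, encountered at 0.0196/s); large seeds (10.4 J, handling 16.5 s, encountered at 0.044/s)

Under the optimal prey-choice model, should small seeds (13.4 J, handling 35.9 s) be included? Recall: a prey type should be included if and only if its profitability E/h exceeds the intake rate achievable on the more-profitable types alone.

On medium seeds and large seeds alone, R = ΣλE/(1+Σλh) = 0.683/2.241 = 0.3047 J/s.
small seeds: E/h = 13.4/35.9 = 0.3733 J/s.
0.3733 > 0.3047, so adding small seeds raises the average — include it.

Yes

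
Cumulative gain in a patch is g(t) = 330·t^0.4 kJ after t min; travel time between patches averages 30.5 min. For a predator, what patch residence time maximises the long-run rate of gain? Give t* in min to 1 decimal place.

20.3 min

Optimal t* satisfies g'(t*) = g(t*)/(T + t*).
g'(t) = 0.4·330·t^-0.6. Setting 0.4·330·t^-0.6 = 330·t^0.4/(30.5+t) gives 0.4(30.5+t) = t, so 0.60·t = 0.4×30.5.
t* = 0.4×30.5/0.60 = 20.33 min.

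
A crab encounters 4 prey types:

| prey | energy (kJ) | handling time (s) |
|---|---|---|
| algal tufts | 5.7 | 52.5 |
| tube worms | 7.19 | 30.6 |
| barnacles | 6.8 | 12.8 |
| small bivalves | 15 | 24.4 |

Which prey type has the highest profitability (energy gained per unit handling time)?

Profitability E/h (kJ/s): algal tufts = 5.7/52.5 = 0.109, tube worms = 7.19/30.6 = 0.235, barnacles = 6.8/12.8 = 0.531, small bivalves = 15/24.4 = 0.615.
Ranked: small bivalves > barnacles > tube worms > algal tufts.

small bivalves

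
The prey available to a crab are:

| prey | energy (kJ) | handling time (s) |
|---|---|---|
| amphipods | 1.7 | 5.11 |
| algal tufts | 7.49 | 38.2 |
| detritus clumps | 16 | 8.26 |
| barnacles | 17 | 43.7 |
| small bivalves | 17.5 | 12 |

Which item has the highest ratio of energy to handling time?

In descending order of E/h:
detritus clumps: 16/8.26 = 1.94 kJ/s
small bivalves: 17.5/12 = 1.46 kJ/s
barnacles: 17/43.7 = 0.389 kJ/s
amphipods: 1.7/5.11 = 0.333 kJ/s
algal tufts: 7.49/38.2 = 0.196 kJ/s

detritus clumps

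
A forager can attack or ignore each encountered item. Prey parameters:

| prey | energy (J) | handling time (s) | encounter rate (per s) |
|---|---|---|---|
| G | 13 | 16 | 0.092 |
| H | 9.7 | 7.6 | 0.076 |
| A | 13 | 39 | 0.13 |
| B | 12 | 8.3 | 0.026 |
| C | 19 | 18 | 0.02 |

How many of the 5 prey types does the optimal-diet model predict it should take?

E/h in descending order: B 1.45, H 1.28, C 1.06, G 0.812, A 0.333 J/s. The optimal diet is the largest prefix of this list for which every included type satisfies E_i/h_i > R on the types above it.
Rate on top 1: 0.2566. H: 1.28 > 0.2566 → include.
Rate on top 2: 0.585. C: 1.06 > 0.585 → include.
Rate on top 3: 0.6637. G: 0.812 > 0.6637 → include.
Rate on top 4: 0.7241. A: 0.333 < 0.7241 → exclude; stop.
Optimal diet: B, H, C, G — 4 of 5 types.

4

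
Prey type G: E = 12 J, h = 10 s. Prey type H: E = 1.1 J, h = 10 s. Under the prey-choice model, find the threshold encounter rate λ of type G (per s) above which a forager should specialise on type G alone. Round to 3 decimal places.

0.010 per s

The zero-one rule: include type H iff E₂/h₂ > λE₁/(1+λh₁). Equality gives the switch point.
λE₁h₂ = E₂ + λE₂h₁ ⇒ λ = E₂/(E₁h₂ − E₂h₁) = 1.1/(120 − 11) = 0.01009 per s.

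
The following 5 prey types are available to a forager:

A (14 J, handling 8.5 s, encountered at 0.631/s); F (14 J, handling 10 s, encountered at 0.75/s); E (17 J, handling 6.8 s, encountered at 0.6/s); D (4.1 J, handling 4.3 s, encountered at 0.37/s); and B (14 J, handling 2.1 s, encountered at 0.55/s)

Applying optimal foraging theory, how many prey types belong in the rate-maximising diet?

1

Profitabilities (E/h, J/s): B 6.67, E 2.5, A 1.65, F 1.4, D 0.953. Add prey in this order while the next type's profitability exceeds the intake rate on those already taken.
Rate on top 1: 3.573. E: 2.5 < 3.573 → exclude; stop.
Optimal diet: B — 1 of 5 types.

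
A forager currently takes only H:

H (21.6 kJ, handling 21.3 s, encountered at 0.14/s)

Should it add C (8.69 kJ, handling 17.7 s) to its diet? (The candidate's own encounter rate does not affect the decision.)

No

Current rate: (0.14×21.6)/(1 + 0.14×21.3) = 0.7594 kJ/s.
Profitability of C: 8.69/17.7 = 0.491 kJ/s.
Since 0.491 < R, time spent handling C is better spent searching.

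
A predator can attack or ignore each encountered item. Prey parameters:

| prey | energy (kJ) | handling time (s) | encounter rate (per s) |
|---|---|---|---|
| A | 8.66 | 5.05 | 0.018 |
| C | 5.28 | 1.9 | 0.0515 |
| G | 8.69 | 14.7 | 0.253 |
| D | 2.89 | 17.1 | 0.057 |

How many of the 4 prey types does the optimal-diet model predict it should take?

E/h in descending order: C 2.78, A 1.71, G 0.591, D 0.169 kJ/s. The optimal diet is the largest prefix of this list for which every included type satisfies E_i/h_i > R on the types above it.
Rate on top 1: 0.2477. A: 1.71 > 0.2477 → include.
Rate on top 2: 0.3599. G: 0.591 > 0.3599 → include.
Rate on top 3: 0.5351. D: 0.169 < 0.5351 → exclude; stop.
Optimal diet: C, A, G — 3 of 4 types.

3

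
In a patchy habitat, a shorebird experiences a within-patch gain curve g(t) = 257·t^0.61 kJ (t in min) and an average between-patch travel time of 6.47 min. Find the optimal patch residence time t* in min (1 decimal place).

10.1 min

Optimal t* satisfies g'(t*) = g(t*)/(T + t*).
g'(t) = 0.61·257·t^-0.39. Setting 0.61·257·t^-0.39 = 257·t^0.61/(6.47+t) gives 0.61(6.47+t) = t, so 0.39·t = 0.61×6.47.
t* = 0.61×6.47/0.39 = 10.12 min.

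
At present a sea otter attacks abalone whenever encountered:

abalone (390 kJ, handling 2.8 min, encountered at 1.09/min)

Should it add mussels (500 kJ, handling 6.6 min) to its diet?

No

Current rate: (1.09×390)/(1 + 1.09×2.8) = 104.9 kJ/min.
mussels: E/h = 500/6.6 = 75.76 kJ/min.
75.76 < 104.9, so adding mussels would lower the average — exclude it.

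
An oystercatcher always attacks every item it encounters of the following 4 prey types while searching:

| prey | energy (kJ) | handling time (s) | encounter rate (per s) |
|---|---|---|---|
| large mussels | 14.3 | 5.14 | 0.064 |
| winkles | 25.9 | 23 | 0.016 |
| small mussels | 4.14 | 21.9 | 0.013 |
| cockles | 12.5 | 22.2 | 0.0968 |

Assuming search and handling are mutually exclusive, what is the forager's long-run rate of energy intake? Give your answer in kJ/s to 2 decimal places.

0.63 kJ/s

R = Σλ_iE_i / (1 + Σλ_ih_i)
Numerator: 0.064×14.3 + 0.016×25.9 + 0.013×4.14 + 0.0968×12.5 = 2.593
Denominator: 1 + 0.064×5.14 + 0.016×23 + 0.013×21.9 + 0.0968×22.2 = 4.131
R = 2.593/4.131 = 0.6279 kJ/s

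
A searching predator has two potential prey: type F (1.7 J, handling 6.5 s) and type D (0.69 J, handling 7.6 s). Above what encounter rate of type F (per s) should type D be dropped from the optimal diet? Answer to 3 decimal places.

0.082 per s

The zero-one rule: include type D iff E₂/h₂ > λE₁/(1+λh₁). Equality gives the switch point.
λE₁h₂ = E₂ + λE₂h₁ ⇒ λ = E₂/(E₁h₂ − E₂h₁) = 0.69/(12.92 − 4.485) = 0.0818 per s.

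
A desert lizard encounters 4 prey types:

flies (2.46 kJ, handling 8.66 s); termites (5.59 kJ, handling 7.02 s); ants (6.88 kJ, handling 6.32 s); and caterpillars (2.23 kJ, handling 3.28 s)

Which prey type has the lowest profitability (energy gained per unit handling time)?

flies

Profitability E/h (kJ/s): flies = 2.46/8.66 = 0.284, termites = 5.59/7.02 = 0.796, ants = 6.88/6.32 = 1.09, caterpillars = 2.23/3.28 = 0.68.
Ranked: ants > termites > caterpillars > flies.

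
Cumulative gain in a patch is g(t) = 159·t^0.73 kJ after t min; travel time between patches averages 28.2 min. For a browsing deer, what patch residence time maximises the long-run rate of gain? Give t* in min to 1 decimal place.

76.2 min

Optimal t* satisfies g'(t*) = g(t*)/(T + t*).
g'(t) = 0.73·159·t^-0.27. Setting 0.73·159·t^-0.27 = 159·t^0.73/(28.2+t) gives 0.73(28.2+t) = t, so 0.27·t = 0.73×28.2.
t* = 0.73×28.2/0.27 = 76.24 min.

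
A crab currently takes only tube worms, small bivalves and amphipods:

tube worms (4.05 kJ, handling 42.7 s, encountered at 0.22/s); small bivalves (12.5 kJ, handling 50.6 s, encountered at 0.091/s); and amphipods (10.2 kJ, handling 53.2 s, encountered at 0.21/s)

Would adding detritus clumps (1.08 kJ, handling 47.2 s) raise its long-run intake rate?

On tube worms, small bivalves and amphipods alone, R = ΣλE/(1+Σλh) = 4.17/26.17 = 0.1594 kJ/s.
Profitability of detritus clumps: 1.08/47.2 = 0.02288 kJ/s.
Since 0.02288 < R, time spent handling detritus clumps is better spent searching.

No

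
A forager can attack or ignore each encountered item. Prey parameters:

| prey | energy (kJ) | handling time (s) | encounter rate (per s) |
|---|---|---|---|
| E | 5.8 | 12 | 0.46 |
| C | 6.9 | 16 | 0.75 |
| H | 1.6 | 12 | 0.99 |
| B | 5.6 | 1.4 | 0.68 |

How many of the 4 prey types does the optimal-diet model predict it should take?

1

E/h in descending order: B 4, E 0.483, C 0.431, H 0.133 kJ/s. The optimal diet is the largest prefix of this list for which every included type satisfies E_i/h_i > R on the types above it.
Rate on top 1: 1.951. E: 0.483 < 1.951 → exclude; stop.
Optimal diet: B — 1 of 4 types.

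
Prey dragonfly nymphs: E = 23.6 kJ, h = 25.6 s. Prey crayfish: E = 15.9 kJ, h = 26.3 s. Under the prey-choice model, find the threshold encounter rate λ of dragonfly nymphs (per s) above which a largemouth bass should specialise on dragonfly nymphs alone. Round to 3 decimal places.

0.074 per s

Drop crayfish once their profitability E₂/h₂ falls below the rate achievable on dragonfly nymphs alone: E₂/h₂ = λE₁/(1 + λh₁).
Solve for λ: λE₁h₂ = E₂(1 + λh₁) → λ(E₁h₂ − E₂h₁) = E₂ → λ = E₂/(E₁h₂ − E₂h₁).
λ = 15.9/(23.6×26.3 − 15.9×25.6) = 15.9/213.6 = 0.07442 per s.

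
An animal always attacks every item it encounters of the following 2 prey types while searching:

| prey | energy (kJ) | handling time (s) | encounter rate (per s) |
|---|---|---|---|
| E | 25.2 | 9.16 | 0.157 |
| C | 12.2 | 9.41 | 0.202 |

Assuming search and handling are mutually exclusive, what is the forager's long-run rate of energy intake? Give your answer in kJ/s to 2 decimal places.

R = (0.157×25.2 + 0.202×12.2) / (1 + 0.157×9.16 + 0.202×9.41) = 6.421/4.339 = 1.48 kJ/s.

1.48 kJ/s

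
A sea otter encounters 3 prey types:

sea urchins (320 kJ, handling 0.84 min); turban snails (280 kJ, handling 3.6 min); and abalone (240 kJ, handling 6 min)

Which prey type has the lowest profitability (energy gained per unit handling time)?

Profitability E/h (kJ/min): sea urchins = 320/0.84 = 381, turban snails = 280/3.6 = 77.8, abalone = 240/6 = 40.
Ranked: sea urchins > turban snails > abalone.

abalone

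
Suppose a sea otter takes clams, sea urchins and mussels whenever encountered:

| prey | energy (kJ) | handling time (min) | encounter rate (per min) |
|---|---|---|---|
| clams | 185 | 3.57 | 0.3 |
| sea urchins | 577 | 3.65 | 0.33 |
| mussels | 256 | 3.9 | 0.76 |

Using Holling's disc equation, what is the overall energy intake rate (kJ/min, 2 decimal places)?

70.59 kJ/min

R = Σλ_iE_i / (1 + Σλ_ih_i)
Numerator: 0.3×185 + 0.33×577 + 0.76×256 = 440.5
Denominator: 1 + 0.3×3.57 + 0.33×3.65 + 0.76×3.9 = 6.239
R = 440.5/6.239 = 70.59 kJ/min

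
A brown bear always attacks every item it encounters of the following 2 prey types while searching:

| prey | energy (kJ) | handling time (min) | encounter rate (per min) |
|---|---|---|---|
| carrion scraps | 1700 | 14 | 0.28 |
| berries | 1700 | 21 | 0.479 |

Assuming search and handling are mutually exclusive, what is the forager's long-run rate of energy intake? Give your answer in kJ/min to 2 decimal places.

86.14 kJ/min

R = Σλ_iE_i / (1 + Σλ_ih_i)
Numerator: 0.28×1700 + 0.479×1700 = 1290
Denominator: 1 + 0.28×14 + 0.479×21 = 14.98
R = 1290/14.98 = 86.14 kJ/min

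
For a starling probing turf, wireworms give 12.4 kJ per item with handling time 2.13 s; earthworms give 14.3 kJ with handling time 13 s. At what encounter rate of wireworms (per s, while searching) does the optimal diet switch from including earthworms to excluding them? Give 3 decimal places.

Drop earthworms once their profitability E₂/h₂ falls below the rate achievable on wireworms alone: E₂/h₂ = λE₁/(1 + λh₁).
Solve for λ: λE₁h₂ = E₂(1 + λh₁) → λ(E₁h₂ − E₂h₁) = E₂ → λ = E₂/(E₁h₂ − E₂h₁).
λ = 14.3/(12.4×13 − 14.3×2.13) = 14.3/130.7 = 0.1094 per s.

0.109 per s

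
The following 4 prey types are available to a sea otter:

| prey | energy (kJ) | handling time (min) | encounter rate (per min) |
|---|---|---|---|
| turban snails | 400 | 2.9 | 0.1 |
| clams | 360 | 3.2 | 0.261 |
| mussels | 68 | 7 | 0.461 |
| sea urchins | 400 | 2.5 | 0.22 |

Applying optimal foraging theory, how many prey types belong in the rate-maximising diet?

E/h in descending order: sea urchins 160, turban snails 138, clams 112, mussels 9.71 kJ/min. The optimal diet is the largest prefix of this list for which every included type satisfies E_i/h_i > R on the types above it.
Rate on top 1: 56.77. turban snails: 138 > 56.77 → include.
Rate on top 2: 69.57. clams: 112 > 69.57 → include.
Rate on top 3: 82.97. mussels: 9.71 < 82.97 → exclude; stop.
Optimal diet: sea urchins, turban snails, clams — 3 of 4 types.

3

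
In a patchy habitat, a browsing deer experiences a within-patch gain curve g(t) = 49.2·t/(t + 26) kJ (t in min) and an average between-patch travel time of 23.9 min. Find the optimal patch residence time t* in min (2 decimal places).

24.93 min

Maximise g(t)/(T+t): set derivative to zero → g'(t)(T+t) = g(t).
g'(t) = 49.2·26/(t + 26)². Setting 49.2·26/(t+26)² = 49.2t/[(t+26)(23.9+t)] gives 26(23.9+t) = t(t+26), so t² = 26×23.9 = 621.4.
t* = √621.4 = 24.93 min.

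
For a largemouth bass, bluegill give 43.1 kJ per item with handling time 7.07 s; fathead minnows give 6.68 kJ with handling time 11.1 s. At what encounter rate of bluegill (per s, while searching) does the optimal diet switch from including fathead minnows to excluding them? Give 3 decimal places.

0.015 per s

Drop fathead minnows once their profitability E₂/h₂ falls below the rate achievable on bluegill alone: E₂/h₂ = λE₁/(1 + λh₁).
Solve for λ: λE₁h₂ = E₂(1 + λh₁) → λ(E₁h₂ − E₂h₁) = E₂ → λ = E₂/(E₁h₂ − E₂h₁).
λ = 6.68/(43.1×11.1 − 6.68×7.07) = 6.68/431.2 = 0.01549 per s.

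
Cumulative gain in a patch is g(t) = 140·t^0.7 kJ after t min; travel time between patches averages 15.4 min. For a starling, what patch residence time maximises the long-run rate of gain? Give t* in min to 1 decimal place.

Maximise g(t)/(T+t): set derivative to zero → g'(t)(T+t) = g(t).
g'(t) = 0.7·140·t^-0.3. Setting 0.7·140·t^-0.3 = 140·t^0.7/(15.4+t) gives 0.7(15.4+t) = t, so 0.30·t = 0.7×15.4.
t* = 0.7×15.4/0.30 = 35.93 min.

35.9 min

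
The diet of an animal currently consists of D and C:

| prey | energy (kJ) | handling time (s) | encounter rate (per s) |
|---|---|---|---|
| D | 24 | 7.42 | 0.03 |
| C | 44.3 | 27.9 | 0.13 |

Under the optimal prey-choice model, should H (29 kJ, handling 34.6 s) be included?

On D and C alone, R = ΣλE/(1+Σλh) = 6.479/4.85 = 1.336 kJ/s.
H: E/h = 29/34.6 = 0.8382 kJ/s.
0.8382 < 1.336, so adding H would lower the average — exclude it.

No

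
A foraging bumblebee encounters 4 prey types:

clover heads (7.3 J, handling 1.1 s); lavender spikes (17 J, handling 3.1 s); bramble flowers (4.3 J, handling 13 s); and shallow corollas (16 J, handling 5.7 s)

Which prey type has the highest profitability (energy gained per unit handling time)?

In descending order of E/h:
clover heads: 7.3/1.1 = 6.64 J/s
lavender spikes: 17/3.1 = 5.48 J/s
shallow corollas: 16/5.7 = 2.81 J/s
bramble flowers: 4.3/13 = 0.331 J/s

clover heads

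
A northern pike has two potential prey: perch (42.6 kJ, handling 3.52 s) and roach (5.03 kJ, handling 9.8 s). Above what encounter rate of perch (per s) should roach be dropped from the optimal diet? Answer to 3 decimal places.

0.013 per s

The zero-one rule: include roach iff E₂/h₂ > λE₁/(1+λh₁). Equality gives the switch point.
λE₁h₂ = E₂ + λE₂h₁ ⇒ λ = E₂/(E₁h₂ − E₂h₁) = 5.03/(417.5 − 17.71) = 0.01258 per s.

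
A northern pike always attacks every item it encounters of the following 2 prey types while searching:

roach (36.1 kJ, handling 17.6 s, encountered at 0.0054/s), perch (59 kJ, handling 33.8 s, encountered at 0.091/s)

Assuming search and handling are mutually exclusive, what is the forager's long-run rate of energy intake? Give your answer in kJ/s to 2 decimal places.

1.33 kJ/s

R = Σλ_iE_i / (1 + Σλ_ih_i)
Numerator: 0.0054×36.1 + 0.091×59 = 5.564
Denominator: 1 + 0.0054×17.6 + 0.091×33.8 = 4.171
R = 5.564/4.171 = 1.334 kJ/s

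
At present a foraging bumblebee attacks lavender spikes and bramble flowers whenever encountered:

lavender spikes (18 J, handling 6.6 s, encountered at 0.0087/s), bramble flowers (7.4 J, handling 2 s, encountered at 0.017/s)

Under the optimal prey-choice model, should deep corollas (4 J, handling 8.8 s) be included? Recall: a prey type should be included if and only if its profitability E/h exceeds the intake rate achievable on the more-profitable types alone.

On lavender spikes and bramble flowers alone, R = ΣλE/(1+Σλh) = 0.2824/1.091 = 0.2587 J/s.
Profitability of deep corollas: 4/8.8 = 0.4545 J/s.
Since 0.4545 > R, including deep corollas increases the long-run rate.

Yes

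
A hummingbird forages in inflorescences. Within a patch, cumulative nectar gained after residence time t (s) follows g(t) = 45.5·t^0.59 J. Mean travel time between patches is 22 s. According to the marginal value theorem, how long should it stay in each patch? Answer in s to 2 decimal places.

By the marginal value theorem, leave when the instantaneous gain rate g'(t) equals the habitat-wide average g(t)/(T + t).
g'(t) = 0.59·45.5·t^-0.41. Setting 0.59·45.5·t^-0.41 = 45.5·t^0.59/(22+t) gives 0.59(22+t) = t, so 0.41·t = 0.59×22.
t* = 0.59×22/0.41 = 31.66 s.

31.66 s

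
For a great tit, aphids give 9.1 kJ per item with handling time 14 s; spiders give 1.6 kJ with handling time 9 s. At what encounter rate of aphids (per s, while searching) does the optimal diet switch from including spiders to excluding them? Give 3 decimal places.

The zero-one rule: include spiders iff E₂/h₂ > λE₁/(1+λh₁). Equality gives the switch point.
λE₁h₂ = E₂ + λE₂h₁ ⇒ λ = E₂/(E₁h₂ − E₂h₁) = 1.6/(81.9 − 22.4) = 0.02689 per s.

0.027 per s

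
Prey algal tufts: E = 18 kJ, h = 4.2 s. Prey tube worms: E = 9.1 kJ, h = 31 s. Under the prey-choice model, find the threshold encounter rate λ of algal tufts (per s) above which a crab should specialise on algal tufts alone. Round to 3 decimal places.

At the threshold, the rate on algal tufts alone equals the profitability of tube worms: λ·18/(1 + λ·4.2) = 9.1/31 = 0.2935.
Rearranging, λ(18 − 0.2935×4.2) = 0.2935, so λ = 0.2935/16.77 = 0.01751 per s.

0.018 per s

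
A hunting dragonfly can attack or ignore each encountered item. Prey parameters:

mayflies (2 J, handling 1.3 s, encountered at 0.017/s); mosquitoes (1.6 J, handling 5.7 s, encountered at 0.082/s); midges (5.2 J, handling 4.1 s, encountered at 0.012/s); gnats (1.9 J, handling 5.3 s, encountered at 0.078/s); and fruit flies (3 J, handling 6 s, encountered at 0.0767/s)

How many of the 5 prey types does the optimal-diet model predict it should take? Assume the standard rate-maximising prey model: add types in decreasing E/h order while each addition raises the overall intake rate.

5

Rank by E/h (J/s): mayflies 1.54, midges 1.27, fruit flies 0.5, gnats 0.358, mosquitoes 0.281. Include each in turn until the next type's E/h falls below the running intake rate.
Rate on top 1: 0.03326. midges: 1.27 > 0.03326 → include.
Rate on top 2: 0.08998. fruit flies: 0.5 > 0.08998 → include.
Rate on top 3: 0.2132. gnats: 0.358 > 0.2132 → include.
Rate on top 4: 0.2441. mosquitoes: 0.281 > 0.2441 → include.
Optimal diet: mayflies, midges, fruit flies, gnats, mosquitoes — 5 of 5 types.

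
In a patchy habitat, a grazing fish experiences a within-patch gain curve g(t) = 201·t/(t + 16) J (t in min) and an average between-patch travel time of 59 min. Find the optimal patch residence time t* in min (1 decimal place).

30.7 min

Optimal t* satisfies g'(t*) = g(t*)/(T + t*).
g'(t) = 201·16/(t + 16)². Setting 201·16/(t+16)² = 201t/[(t+16)(59+t)] gives 16(59+t) = t(t+16), so t² = 16×59 = 944.
t* = √944 = 30.72 min.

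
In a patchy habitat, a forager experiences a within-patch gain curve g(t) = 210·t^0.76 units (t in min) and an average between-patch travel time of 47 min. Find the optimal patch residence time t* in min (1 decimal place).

Maximise g(t)/(T+t): set derivative to zero → g'(t)(T+t) = g(t).
g'(t) = 0.76·210·t^-0.24. Setting 0.76·210·t^-0.24 = 210·t^0.76/(47+t) gives 0.76(47+t) = t, so 0.24·t = 0.76×47.
t* = 0.76×47/0.24 = 148.8 min.

148.8 min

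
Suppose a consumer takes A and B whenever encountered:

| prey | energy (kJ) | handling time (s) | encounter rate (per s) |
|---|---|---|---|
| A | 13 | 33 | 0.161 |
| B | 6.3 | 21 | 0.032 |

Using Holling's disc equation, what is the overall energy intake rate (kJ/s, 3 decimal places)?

0.329 kJ/s

R = Σλ_iE_i / (1 + Σλ_ih_i)
Numerator: 0.161×13 + 0.032×6.3 = 2.295
Denominator: 1 + 0.161×33 + 0.032×21 = 6.985
R = 2.295/6.985 = 0.3285 kJ/s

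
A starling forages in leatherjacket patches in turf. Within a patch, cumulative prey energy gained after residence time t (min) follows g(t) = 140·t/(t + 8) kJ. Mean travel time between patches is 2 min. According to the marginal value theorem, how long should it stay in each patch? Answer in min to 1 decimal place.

Optimal t* satisfies g'(t*) = g(t*)/(T + t*).
g'(t) = 140·8/(t + 8)². Setting 140·8/(t+8)² = 140t/[(t+8)(2+t)] gives 8(2+t) = t(t+8), so t² = 8×2 = 16.
t* = √16 = 4 min.

4.0 min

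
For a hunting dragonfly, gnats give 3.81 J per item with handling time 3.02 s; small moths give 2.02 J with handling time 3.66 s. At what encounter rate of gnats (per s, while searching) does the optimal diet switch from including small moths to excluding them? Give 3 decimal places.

The zero-one rule: include small moths iff E₂/h₂ > λE₁/(1+λh₁). Equality gives the switch point.
λE₁h₂ = E₂ + λE₂h₁ ⇒ λ = E₂/(E₁h₂ − E₂h₁) = 2.02/(13.94 − 6.1) = 0.2575 per s.

0.258 per s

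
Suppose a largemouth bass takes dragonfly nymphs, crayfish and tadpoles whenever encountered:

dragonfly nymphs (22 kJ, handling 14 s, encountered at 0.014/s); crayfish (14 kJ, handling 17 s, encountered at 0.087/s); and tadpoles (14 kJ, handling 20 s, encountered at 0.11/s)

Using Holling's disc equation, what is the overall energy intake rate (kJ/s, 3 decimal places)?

0.629 kJ/s

R = (0.014×22 + 0.087×14 + 0.11×14) / (1 + 0.014×14 + 0.087×17 + 0.11×20) = 3.066/4.875 = 0.6289 kJ/s.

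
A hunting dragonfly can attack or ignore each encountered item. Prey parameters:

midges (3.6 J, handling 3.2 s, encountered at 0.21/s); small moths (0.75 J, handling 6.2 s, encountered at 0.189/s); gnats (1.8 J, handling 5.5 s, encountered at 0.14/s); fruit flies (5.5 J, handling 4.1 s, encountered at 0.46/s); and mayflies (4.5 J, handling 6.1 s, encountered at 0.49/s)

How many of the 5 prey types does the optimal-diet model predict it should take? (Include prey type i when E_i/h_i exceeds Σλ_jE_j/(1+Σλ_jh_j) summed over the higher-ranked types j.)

Rank by E/h (J/s): fruit flies 1.34, midges 1.12, mayflies 0.738, gnats 0.327, small moths 0.121. Include each in turn until the next type's E/h falls below the running intake rate.
Rate on top 1: 0.8766. midges: 1.12 > 0.8766 → include.
Rate on top 2: 0.9236. mayflies: 0.738 < 0.9236 → exclude; stop.
Optimal diet: fruit flies, midges — 2 of 5 types.

2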